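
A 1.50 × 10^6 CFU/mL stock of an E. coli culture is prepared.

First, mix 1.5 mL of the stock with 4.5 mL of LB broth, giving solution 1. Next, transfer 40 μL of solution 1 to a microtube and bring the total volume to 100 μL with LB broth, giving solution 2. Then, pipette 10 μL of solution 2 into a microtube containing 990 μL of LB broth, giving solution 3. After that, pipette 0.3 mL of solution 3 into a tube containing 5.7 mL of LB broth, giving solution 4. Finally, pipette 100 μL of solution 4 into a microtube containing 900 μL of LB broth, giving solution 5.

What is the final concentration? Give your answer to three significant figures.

7.50 CFU/mL

Step 1: 1.5 mL + 4.5 mL = 6 mL total → factor 6/1.5 = 4
Step 2: 40 μL brought to 100 μL → factor 100/40 = 2.5
Step 3: 10 μL + 990 μL = 1000 μL total → factor 1000/10 = 100
Step 4: 0.3 mL + 5.7 mL = 6 mL total → factor 6/0.3 = 20
Step 5: 100 μL + 900 μL = 1000 μL total → factor 1000/100 = 10
Overall dilution factor = 4 × 2.5 × 100 × 20 × 10 = 2 × 10^5
Final = 1.50 × 10^6 CFU/mL / 2 × 10^5 = 7.50 CFU/mL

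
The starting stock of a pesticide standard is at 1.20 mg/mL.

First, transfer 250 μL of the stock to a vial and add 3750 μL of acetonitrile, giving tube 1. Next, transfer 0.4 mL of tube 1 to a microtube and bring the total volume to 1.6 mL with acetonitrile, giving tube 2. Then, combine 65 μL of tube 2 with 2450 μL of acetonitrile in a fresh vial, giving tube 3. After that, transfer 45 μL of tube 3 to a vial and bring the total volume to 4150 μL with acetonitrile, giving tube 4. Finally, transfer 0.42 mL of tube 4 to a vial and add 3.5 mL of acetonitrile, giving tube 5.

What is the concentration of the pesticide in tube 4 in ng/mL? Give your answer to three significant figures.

5.25 ng/mL

Step 1: 250 μL + 3750 μL = 4000 μL total → factor 4000/250 = 16
Step 2: 0.4 mL brought to 1.6 mL → factor 1.6/0.4 = 4
Step 3: 65 μL + 2450 μL = 2515 μL total → factor 2515/65 = 38.692
Step 4: 45 μL brought to 4150 μL → factor 4150/45 = 92.222
Dilution factor through tube 4 = 16 × 4 × 38.692 × 92.222 = 2.2837 × 10^5
[tube 4] = 1.20 mg/mL / 2.2837 × 10^5 = 5.255 × 10^-6 mg/mL = 5.25 ng/mL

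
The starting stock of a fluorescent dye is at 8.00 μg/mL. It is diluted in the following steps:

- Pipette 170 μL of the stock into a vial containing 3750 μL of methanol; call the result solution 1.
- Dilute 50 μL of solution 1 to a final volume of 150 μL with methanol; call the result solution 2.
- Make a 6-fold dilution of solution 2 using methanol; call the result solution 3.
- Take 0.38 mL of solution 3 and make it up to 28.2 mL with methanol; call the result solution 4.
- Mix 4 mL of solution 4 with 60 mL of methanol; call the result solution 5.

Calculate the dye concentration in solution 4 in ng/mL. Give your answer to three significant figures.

0.260 ng/mL

Step 1: 170 μL + 3750 μL = 3920 μL total → factor 3920/170 = 23.059
Step 2: 50 μL brought to 150 μL → factor 150/50 = 3
Step 3: 6-fold → factor 6
Step 4: 0.38 mL brought to 28.2 mL → factor 28.2/0.38 = 74.211
Dilution factor through solution 4 = 23.059 × 3 × 6 × 74.211 = 30802
[solution 4] = 8.00 μg/mL / 30802 = 0.0002597 μg/mL = 0.260 ng/mL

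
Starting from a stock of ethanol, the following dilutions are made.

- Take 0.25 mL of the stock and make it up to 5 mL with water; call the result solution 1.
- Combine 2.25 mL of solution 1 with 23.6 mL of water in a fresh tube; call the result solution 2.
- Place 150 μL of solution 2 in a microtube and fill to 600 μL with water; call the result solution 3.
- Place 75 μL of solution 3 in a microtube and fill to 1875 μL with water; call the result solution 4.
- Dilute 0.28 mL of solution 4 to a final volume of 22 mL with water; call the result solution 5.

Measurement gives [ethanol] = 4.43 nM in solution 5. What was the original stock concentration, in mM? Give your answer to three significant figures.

Step 1: 0.25 mL brought to 5 mL → factor 5/0.25 = 20
Step 2: 2.25 mL + 23.6 mL = 25.85 mL total → factor 25.85/2.25 = 11.489
Step 3: 150 μL brought to 600 μL → factor 600/150 = 4
Step 4: 75 μL brought to 1875 μL → factor 1875/75 = 25
Step 5: 0.28 mL brought to 22 mL → factor 22/0.28 = 78.571
Overall dilution factor = 20 × 11.489 × 4 × 25 × 78.571 = 1.8054 × 10^6
Stock = 4.43 nM × 1.8054 × 10^6 = 7.998 × 10^6 nM = 8.00 mM

8.00 mM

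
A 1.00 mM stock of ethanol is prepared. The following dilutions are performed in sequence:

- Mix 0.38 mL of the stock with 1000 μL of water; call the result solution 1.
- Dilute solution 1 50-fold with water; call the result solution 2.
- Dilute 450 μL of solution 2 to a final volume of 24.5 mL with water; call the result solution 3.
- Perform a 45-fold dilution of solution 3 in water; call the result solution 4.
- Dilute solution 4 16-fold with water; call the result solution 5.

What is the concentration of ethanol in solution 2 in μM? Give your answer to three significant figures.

5.51 μM

Step 1: 0.38 mL + 1000 μL = 1.38 mL total → factor 1.38/0.38 = 3.6316
Step 2: 50-fold → factor 50
Dilution factor through solution 2 = 3.6316 × 50 = 181.58
[solution 2] = 1.00 mM / 181.58 = 0.005507 mM = 5.51 μM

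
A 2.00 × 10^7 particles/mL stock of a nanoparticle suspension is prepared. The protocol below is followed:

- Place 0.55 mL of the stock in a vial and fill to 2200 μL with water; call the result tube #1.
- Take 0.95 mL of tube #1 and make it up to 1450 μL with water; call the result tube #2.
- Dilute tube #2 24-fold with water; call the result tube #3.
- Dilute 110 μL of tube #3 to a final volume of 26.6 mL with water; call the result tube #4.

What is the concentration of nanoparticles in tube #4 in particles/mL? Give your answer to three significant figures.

Step 1: 0.55 mL brought to 2200 μL → factor 2.2/0.55 = 4
Step 2: 0.95 mL brought to 1450 μL → factor 1.45/0.95 = 1.5263
Step 3: 24-fold → factor 24
Step 4: 110 μL brought to 26.6 mL → factor 26600/110 = 241.82
Overall dilution factor = 4 × 1.5263 × 24 × 241.82 = 35433
Final = 2.00 × 10^7 particles/mL / 35433 = 564 particles/mL

564 particles/mL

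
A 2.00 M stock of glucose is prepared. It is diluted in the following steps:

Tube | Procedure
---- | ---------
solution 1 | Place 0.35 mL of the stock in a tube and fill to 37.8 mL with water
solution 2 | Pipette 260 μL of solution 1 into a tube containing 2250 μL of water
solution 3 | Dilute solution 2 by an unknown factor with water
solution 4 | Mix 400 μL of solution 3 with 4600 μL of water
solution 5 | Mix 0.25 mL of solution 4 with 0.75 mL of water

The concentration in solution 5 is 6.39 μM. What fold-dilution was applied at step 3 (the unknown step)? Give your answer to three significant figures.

6.00-fold

Step 1: 0.35 mL brought to 37.8 mL → factor 37.8/0.35 = 108
Step 2: 260 μL + 2250 μL = 2510 μL total → factor 2510/260 = 9.6538
Step 3: unknown factor x
Step 4: 400 μL + 4600 μL = 5000 μL total → factor 5000/400 = 12.5
Step 5: 0.25 mL + 0.75 mL = 1 mL total → factor 1/0.25 = 4
Product of known-step factors = 52131
Overall factor = 2.00 M / (6.39 μM) = 3.1299 × 10^5
x = 3.1299 × 10^5 / 52131 = 6.00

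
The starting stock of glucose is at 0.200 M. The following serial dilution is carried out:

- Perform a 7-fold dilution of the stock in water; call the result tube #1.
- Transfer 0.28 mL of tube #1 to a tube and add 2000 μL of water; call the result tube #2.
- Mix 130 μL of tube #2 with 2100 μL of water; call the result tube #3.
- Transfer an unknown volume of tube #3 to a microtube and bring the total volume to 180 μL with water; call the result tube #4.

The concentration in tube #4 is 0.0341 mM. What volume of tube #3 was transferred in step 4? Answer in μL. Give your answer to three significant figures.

30.0 μL

Step 1: 7-fold → factor 7
Step 2: 0.28 mL + 2000 μL = 2.28 mL total → factor 2.28/0.28 = 8.1429
Step 3: 130 μL + 2100 μL = 2230 μL total → factor 2230/130 = 17.154
Step 4: v brought to 180 μL → factor = 180 μL/v
Product of known-step factors = 977.77
Overall factor = 0.200 M / (0.0341 mM) = 5865.1
Step-4 factor = 5865.1 / 977.77 = 5.9985
v = 180 μL / 5.9985 = 30.0 μL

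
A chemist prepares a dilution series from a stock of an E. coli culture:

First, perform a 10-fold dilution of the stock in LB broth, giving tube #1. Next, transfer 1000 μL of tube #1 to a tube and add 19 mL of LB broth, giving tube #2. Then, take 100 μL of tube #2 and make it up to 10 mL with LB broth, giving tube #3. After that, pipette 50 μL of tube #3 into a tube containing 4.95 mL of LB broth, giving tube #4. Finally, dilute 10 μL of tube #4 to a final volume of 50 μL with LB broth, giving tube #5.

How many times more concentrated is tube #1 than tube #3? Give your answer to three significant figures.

Step 1: 10-fold → factor 10
Step 2: 1000 μL + 19 mL = 20000 μL total → factor 20000/1000 = 20
Step 3: 100 μL brought to 10 mL → factor 10000/100 = 100
Dilution factor to tube #1 = 10; to tube #3 = 20000
[tube #1]/[tube #3] = (factor to tube #3)/(factor to tube #1) = 20000/10 = 2.00 × 10^3

2.00 × 10^3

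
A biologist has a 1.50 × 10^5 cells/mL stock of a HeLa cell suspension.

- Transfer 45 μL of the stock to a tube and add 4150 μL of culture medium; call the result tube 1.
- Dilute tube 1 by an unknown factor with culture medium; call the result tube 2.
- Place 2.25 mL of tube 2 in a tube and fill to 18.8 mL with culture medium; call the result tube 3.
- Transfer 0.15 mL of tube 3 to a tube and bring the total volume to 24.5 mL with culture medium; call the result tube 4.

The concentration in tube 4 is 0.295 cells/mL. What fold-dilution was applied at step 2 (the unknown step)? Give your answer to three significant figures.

Step 1: 45 μL + 4150 μL = 4195 μL total → factor 4195/45 = 93.222
Step 2: unknown factor x
Step 3: 2.25 mL brought to 18.8 mL → factor 18.8/2.25 = 8.3556
Step 4: 0.15 mL brought to 24.5 mL → factor 24.5/0.15 = 163.33
Product of known-step factors = 1.2722 × 10^5
Overall factor = 1.50 × 10^5 cells/mL / (0.295 cells/mL) = 5.0847 × 10^5
x = 5.0847 × 10^5 / 1.2722 × 10^5 = 4.00

4.00-fold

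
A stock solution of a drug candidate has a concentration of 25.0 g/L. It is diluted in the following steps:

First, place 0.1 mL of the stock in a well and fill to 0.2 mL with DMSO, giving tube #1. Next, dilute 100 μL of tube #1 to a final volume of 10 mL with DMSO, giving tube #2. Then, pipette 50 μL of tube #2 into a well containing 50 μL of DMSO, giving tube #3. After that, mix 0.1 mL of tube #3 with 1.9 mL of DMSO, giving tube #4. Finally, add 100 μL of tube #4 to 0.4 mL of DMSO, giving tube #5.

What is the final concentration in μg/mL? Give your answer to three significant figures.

0.625 μg/mL

Step 1: 0.1 mL brought to 0.2 mL → factor 0.2/0.1 = 2
Step 2: 100 μL brought to 10 mL → factor 10000/100 = 100
Step 3: 50 μL + 50 μL = 100 μL total → factor 100/50 = 2
Step 4: 0.1 mL + 1.9 mL = 2 mL total → factor 2/0.1 = 20
Step 5: 100 μL + 0.4 mL = 500 μL total → factor 500/100 = 5
Overall dilution factor = 2 × 100 × 2 × 20 × 5 = 40000
Final = 25.0 g/L / 40000 = 0.0006250 g/L = 0.625 μg/mL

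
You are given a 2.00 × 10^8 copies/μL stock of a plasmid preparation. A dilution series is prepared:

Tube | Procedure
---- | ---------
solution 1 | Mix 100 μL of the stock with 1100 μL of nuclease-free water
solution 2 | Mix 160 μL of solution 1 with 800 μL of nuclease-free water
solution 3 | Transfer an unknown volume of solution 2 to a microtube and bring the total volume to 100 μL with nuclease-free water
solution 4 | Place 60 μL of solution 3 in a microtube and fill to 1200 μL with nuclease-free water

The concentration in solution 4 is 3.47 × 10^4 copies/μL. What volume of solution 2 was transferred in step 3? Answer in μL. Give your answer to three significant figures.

25.0 μL

Step 1: 100 μL + 1100 μL = 1200 μL total → factor 1200/100 = 12
Step 2: 160 μL + 800 μL = 960 μL total → factor 960/160 = 6
Step 3: v brought to 100 μL → factor = 100 μL/v
Step 4: 60 μL brought to 1200 μL → factor 1200/60 = 20
Product of known-step factors = 1440
Overall factor = 2.00 × 10^8 copies/μL / (3.47 × 10^4 copies/μL) = 5763.7
Step-3 factor = 5763.7 / 1440 = 4.0026
v = 100 μL / 4.0026 = 25.0 μL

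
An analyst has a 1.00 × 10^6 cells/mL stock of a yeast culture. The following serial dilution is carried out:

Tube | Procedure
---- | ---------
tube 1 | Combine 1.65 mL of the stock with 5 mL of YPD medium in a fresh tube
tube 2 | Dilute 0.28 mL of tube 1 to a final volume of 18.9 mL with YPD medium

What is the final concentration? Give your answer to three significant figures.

3.68 × 10^3 cells/mL

Step 1: 1.65 mL + 5 mL = 6.65 mL total → factor 6.65/1.65 = 4.0303
Step 2: 0.28 mL brought to 18.9 mL → factor 18.9/0.28 = 67.5
Overall dilution factor = 4.0303 × 67.5 = 272.05
Final = 1.00 × 10^6 cells/mL / 272.05 = 3.68 × 10^3 cells/mL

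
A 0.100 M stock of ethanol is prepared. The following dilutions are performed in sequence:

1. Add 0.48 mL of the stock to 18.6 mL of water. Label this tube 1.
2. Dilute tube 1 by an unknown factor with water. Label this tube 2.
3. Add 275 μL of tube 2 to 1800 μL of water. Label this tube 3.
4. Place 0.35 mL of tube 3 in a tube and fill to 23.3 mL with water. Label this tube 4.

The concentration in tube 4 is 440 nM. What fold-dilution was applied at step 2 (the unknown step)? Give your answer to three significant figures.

Step 1: 0.48 mL + 18.6 mL = 19.08 mL total → factor 19.08/0.48 = 39.75
Step 2: unknown factor x
Step 3: 275 μL + 1800 μL = 2075 μL total → factor 2075/275 = 7.5455
Step 4: 0.35 mL brought to 23.3 mL → factor 23.3/0.35 = 66.571
Product of known-step factors = 19967
Overall factor = 0.100 M / (440 nM) = 2.2727 × 10^5
x = 2.2727 × 10^5 / 19967 = 11.4

11.4-fold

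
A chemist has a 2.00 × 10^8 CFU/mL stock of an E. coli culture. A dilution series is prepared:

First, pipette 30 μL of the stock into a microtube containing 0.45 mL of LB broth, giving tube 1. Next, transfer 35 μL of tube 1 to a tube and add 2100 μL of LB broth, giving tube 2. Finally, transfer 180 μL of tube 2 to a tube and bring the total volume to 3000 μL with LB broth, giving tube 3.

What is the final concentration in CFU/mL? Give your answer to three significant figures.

1.23 × 10^4 CFU/mL

Step 1: 30 μL + 0.45 mL = 480 μL total → factor 480/30 = 16
Step 2: 35 μL + 2100 μL = 2135 μL total → factor 2135/35 = 61
Step 3: 180 μL brought to 3000 μL → factor 3000/180 = 16.667
Overall dilution factor = 16 × 61 × 16.667 = 16267
Final = 2.00 × 10^8 CFU/mL / 16267 = 1.23 × 10^4 CFU/mL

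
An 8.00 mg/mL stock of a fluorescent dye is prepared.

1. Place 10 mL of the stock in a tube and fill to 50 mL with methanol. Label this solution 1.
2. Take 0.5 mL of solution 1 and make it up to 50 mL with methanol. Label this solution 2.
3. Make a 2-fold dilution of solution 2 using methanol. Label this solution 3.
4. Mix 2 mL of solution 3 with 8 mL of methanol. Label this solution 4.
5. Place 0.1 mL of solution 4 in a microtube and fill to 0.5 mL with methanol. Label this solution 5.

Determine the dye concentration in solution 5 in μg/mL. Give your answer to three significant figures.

Step 1: 10 mL brought to 50 mL → factor 50/10 = 5
Step 2: 0.5 mL brought to 50 mL → factor 50/0.5 = 100
Step 3: 2-fold → factor 2
Step 4: 2 mL + 8 mL = 10 mL total → factor 10/2 = 5
Step 5: 0.1 mL brought to 0.5 mL → factor 0.5/0.1 = 5
Overall dilution factor = 5 × 100 × 2 × 5 × 5 = 25000
Final = 8.00 mg/mL / 25000 = 0.0003200 mg/mL = 0.320 μg/mL

0.320 μg/mL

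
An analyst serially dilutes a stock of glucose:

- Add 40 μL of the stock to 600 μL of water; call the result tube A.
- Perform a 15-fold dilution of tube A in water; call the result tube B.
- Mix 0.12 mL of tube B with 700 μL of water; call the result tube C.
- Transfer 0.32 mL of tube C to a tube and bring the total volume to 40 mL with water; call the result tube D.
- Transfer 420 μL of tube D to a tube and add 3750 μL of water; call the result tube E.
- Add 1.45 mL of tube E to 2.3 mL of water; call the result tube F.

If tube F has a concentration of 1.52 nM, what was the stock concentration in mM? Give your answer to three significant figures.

8.00 mM

Step 1: 40 μL + 600 μL = 640 μL total → factor 640/40 = 16
Step 2: 15-fold → factor 15
Step 3: 0.12 mL + 700 μL = 0.82 mL total → factor 0.82/0.12 = 6.8333
Step 4: 0.32 mL brought to 40 mL → factor 40/0.32 = 125
Step 5: 420 μL + 3750 μL = 4170 μL total → factor 4170/420 = 9.9286
Step 6: 1.45 mL + 2.3 mL = 3.75 mL total → factor 3.75/1.45 = 2.5862
Overall dilution factor = 16 × 15 × 6.8333 × 125 × 9.9286 × 2.5862 = 5.2639 × 10^6
Stock = 1.52 nM × 5.2639 × 10^6 = 8.001 × 10^6 nM = 8.00 mM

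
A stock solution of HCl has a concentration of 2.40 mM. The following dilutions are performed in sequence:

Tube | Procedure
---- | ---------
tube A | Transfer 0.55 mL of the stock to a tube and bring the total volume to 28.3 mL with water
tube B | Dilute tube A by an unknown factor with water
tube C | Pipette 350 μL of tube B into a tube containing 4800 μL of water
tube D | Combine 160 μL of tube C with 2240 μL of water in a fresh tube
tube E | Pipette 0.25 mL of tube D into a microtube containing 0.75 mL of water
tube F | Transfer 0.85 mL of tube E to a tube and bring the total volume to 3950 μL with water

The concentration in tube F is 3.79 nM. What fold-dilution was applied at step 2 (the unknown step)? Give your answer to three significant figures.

Step 1: 0.55 mL brought to 28.3 mL → factor 28.3/0.55 = 51.455
Step 2: unknown factor x
Step 3: 350 μL + 4800 μL = 5150 μL total → factor 5150/350 = 14.714
Step 4: 160 μL + 2240 μL = 2400 μL total → factor 2400/160 = 15
Step 5: 0.25 mL + 0.75 mL = 1 mL total → factor 1/0.25 = 4
Step 6: 0.85 mL brought to 3950 μL → factor 3.95/0.85 = 4.6471
Product of known-step factors = 2.111 × 10^5
Overall factor = 2.40 mM / (3.79 nM) = 6.3325 × 10^5
x = 6.3325 × 10^5 / 2.111 × 10^5 = 3.00

3.00-fold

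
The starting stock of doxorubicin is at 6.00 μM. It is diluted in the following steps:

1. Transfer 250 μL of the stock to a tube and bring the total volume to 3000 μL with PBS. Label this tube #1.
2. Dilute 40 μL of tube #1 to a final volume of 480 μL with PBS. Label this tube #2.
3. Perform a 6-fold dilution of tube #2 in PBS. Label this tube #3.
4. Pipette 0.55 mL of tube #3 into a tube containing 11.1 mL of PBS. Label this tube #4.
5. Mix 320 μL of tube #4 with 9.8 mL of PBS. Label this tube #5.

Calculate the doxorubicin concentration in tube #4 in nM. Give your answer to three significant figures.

Step 1: 250 μL brought to 3000 μL → factor 3000/250 = 12
Step 2: 40 μL brought to 480 μL → factor 480/40 = 12
Step 3: 6-fold → factor 6
Step 4: 0.55 mL + 11.1 mL = 11.65 mL total → factor 11.65/0.55 = 21.182
Dilution factor through tube #4 = 12 × 12 × 6 × 21.182 = 18301
[tube #4] = 6.00 μM / 18301 = 0.0003278 μM = 0.328 nM

0.328 nM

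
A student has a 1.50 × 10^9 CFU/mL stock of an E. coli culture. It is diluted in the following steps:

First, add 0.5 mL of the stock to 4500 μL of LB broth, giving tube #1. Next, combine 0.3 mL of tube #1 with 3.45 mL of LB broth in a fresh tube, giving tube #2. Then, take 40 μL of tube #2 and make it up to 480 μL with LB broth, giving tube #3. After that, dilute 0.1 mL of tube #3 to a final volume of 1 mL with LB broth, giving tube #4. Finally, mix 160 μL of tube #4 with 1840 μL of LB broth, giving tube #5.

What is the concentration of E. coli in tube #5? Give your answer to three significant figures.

8.00 × 10^3 CFU/mL

Step 1: 0.5 mL + 4500 μL = 5 mL total → factor 5/0.5 = 10
Step 2: 0.3 mL + 3.45 mL = 3.75 mL total → factor 3.75/0.3 = 12.5
Step 3: 40 μL brought to 480 μL → factor 480/40 = 12
Step 4: 0.1 mL brought to 1 mL → factor 1/0.1 = 10
Step 5: 160 μL + 1840 μL = 2000 μL total → factor 2000/160 = 12.5
Overall dilution factor = 10 × 12.5 × 12 × 10 × 12.5 = 1.875 × 10^5
Final = 1.50 × 10^9 CFU/mL / 1.875 × 10^5 = 8.00 × 10^3 CFU/mL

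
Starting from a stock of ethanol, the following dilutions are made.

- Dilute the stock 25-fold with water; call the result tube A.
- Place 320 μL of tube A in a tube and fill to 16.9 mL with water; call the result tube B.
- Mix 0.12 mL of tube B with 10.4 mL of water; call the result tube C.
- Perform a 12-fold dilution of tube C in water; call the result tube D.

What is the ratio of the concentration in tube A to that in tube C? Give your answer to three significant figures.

4.63 × 10^3

Step 1: 25-fold → factor 25
Step 2: 320 μL brought to 16.9 mL → factor 16900/320 = 52.812
Step 3: 0.12 mL + 10.4 mL = 10.52 mL total → factor 10.52/0.12 = 87.667
Dilution factor to tube A = 25; to tube C = 1.1575 × 10^5
[tube A]/[tube C] = (factor to tube C)/(factor to tube A) = 1.1575 × 10^5/25 = 4.63 × 10^3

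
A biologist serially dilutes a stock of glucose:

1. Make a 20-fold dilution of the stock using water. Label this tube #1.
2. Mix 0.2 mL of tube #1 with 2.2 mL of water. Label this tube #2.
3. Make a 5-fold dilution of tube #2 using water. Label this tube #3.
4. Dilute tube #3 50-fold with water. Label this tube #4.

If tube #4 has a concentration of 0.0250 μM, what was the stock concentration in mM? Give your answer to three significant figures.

1.50 mM

Step 1: 20-fold → factor 20
Step 2: 0.2 mL + 2.2 mL = 2.4 mL total → factor 2.4/0.2 = 12
Step 3: 5-fold → factor 5
Step 4: 50-fold → factor 50
Overall dilution factor = 20 × 12 × 5 × 50 = 60000
Stock = 0.0250 μM × 60000 = 1500 μM = 1.50 mM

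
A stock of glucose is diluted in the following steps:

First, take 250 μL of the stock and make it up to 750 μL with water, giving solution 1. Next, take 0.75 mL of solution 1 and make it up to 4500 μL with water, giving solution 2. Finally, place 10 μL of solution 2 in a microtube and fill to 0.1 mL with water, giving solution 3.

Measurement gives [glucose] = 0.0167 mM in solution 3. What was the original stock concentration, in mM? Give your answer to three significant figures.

3.01 mM

Step 1: 250 μL brought to 750 μL → factor 750/250 = 3
Step 2: 0.75 mL brought to 4500 μL → factor 4.5/0.75 = 6
Step 3: 10 μL brought to 0.1 mL → factor 100/10 = 10
Overall dilution factor = 3 × 6 × 10 = 180
Stock = 0.0167 mM × 180 = 3.01 mM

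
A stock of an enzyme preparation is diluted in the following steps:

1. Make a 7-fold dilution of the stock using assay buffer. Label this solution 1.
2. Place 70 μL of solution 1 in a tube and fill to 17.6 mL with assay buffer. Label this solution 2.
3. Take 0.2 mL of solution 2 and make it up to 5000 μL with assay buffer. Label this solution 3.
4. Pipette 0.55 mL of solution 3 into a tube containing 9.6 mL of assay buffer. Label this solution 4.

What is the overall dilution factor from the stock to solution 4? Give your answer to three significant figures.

Step 1: 7-fold → factor 7
Step 2: 70 μL brought to 17.6 mL → factor 17600/70 = 251.43
Step 3: 0.2 mL brought to 5000 μL → factor 5/0.2 = 25
Step 4: 0.55 mL + 9.6 mL = 10.15 mL total → factor 10.15/0.55 = 18.455
Overall dilution factor = 7 × 251.43 × 25 × 18.455 = 8.12 × 10^5

8.12 × 10^5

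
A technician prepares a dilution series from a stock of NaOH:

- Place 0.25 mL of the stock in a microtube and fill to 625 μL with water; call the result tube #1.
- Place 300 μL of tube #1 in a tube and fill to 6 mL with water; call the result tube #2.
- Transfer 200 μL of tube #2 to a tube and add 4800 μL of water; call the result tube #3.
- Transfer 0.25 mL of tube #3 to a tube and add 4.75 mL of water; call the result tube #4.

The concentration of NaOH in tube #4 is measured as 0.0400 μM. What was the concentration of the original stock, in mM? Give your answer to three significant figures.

Step 1: 0.25 mL brought to 625 μL → factor 0.625/0.25 = 2.5
Step 2: 300 μL brought to 6 mL → factor 6000/300 = 20
Step 3: 200 μL + 4800 μL = 5000 μL total → factor 5000/200 = 25
Step 4: 0.25 mL + 4.75 mL = 5 mL total → factor 5/0.25 = 20
Overall dilution factor = 2.5 × 20 × 25 × 20 = 25000
Stock = 0.0400 μM × 25000 = 1000 μM = 1.00 mM

1.00 mM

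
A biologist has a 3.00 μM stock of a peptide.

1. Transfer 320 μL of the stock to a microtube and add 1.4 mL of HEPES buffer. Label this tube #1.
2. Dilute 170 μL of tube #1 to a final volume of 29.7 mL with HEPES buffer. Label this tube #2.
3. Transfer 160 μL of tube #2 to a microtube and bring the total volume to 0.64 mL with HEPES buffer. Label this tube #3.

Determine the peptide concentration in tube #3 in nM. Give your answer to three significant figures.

Step 1: 320 μL + 1.4 mL = 1720 μL total → factor 1720/320 = 5.375
Step 2: 170 μL brought to 29.7 mL → factor 29700/170 = 174.71
Step 3: 160 μL brought to 0.64 mL → factor 640/160 = 4
Overall dilution factor = 5.375 × 174.71 × 4 = 3756.2
Final = 3.00 μM / 3756.2 = 0.0007987 μM = 0.799 nM

0.799 nM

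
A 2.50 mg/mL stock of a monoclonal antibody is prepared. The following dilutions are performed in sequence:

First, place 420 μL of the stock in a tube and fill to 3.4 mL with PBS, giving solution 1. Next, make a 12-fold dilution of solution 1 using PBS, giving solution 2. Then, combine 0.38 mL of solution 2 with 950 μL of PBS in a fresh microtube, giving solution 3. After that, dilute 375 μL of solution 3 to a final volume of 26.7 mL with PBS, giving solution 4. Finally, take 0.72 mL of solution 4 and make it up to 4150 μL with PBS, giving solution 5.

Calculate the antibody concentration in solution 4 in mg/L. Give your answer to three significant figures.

Step 1: 420 μL brought to 3.4 mL → factor 3400/420 = 8.0952
Step 2: 12-fold → factor 12
Step 3: 0.38 mL + 950 μL = 1.33 mL total → factor 1.33/0.38 = 3.5
Step 4: 375 μL brought to 26.7 mL → factor 26700/375 = 71.2
Dilution factor through solution 4 = 8.0952 × 12 × 3.5 × 71.2 = 24208
[solution 4] = 2.50 mg/mL / 24208 = 0.0001033 mg/mL = 0.103 mg/L

0.103 mg/L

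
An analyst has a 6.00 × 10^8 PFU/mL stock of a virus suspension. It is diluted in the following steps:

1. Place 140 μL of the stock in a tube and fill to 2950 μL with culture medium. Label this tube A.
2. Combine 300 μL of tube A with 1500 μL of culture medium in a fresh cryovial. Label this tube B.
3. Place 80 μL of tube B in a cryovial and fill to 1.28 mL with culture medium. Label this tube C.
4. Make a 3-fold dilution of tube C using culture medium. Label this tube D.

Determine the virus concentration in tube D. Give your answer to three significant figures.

9.89 × 10^4 PFU/mL

Step 1: 140 μL brought to 2950 μL → factor 2950/140 = 21.071
Step 2: 300 μL + 1500 μL = 1800 μL total → factor 1800/300 = 6
Step 3: 80 μL brought to 1.28 mL → factor 1280/80 = 16
Step 4: 3-fold → factor 3
Overall dilution factor = 21.071 × 6 × 16 × 3 = 6068.6
Final = 6.00 × 10^8 PFU/mL / 6068.6 = 9.89 × 10^4 PFU/mL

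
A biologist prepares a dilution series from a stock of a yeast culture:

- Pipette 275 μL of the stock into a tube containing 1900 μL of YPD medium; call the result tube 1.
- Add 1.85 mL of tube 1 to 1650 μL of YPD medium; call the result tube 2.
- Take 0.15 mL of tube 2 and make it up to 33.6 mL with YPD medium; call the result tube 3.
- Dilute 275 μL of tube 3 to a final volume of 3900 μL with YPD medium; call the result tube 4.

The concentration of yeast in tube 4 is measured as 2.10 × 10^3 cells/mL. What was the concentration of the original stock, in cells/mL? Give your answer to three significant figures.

9.98 × 10^7 cells/mL

Step 1: 275 μL + 1900 μL = 2175 μL total → factor 2175/275 = 7.9091
Step 2: 1.85 mL + 1650 μL = 3.5 mL total → factor 3.5/1.85 = 1.8919
Step 3: 0.15 mL brought to 33.6 mL → factor 33.6/0.15 = 224
Step 4: 275 μL brought to 3900 μL → factor 3900/275 = 14.182
Overall dilution factor = 7.9091 × 1.8919 × 224 × 14.182 = 47534
Stock = 2.10 × 10^3 cells/mL × 47534 = 9.98 × 10^7 cells/mL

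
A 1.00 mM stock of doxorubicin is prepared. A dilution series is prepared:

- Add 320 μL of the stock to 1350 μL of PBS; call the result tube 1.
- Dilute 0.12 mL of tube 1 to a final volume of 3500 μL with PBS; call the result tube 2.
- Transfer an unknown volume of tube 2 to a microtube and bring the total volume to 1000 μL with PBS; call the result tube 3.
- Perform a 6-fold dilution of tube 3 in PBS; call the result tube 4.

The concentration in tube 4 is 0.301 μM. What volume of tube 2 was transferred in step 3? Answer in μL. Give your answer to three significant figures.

275 μL

Step 1: 320 μL + 1350 μL = 1670 μL total → factor 1670/320 = 5.2188
Step 2: 0.12 mL brought to 3500 μL → factor 3.5/0.12 = 29.167
Step 3: v brought to 1000 μL → factor = 1000 μL/v
Step 4: 6-fold → factor 6
Product of known-step factors = 913.28
Overall factor = 1.00 mM / (0.301 μM) = 3322.3
Step-3 factor = 3322.3 / 913.28 = 3.6377
v = 1000 μL / 3.6377 = 275 μL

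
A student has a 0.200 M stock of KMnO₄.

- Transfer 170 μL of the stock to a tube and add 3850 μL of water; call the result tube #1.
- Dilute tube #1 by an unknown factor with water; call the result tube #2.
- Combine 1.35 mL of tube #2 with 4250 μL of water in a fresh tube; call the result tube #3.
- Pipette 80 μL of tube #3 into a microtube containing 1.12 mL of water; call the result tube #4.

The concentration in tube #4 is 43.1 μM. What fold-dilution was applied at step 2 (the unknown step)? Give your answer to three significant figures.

3.15-fold

Step 1: 170 μL + 3850 μL = 4020 μL total → factor 4020/170 = 23.647
Step 2: unknown factor x
Step 3: 1.35 mL + 4250 μL = 5.6 mL total → factor 5.6/1.35 = 4.1481
Step 4: 80 μL + 1.12 mL = 1200 μL total → factor 1200/80 = 15
Product of known-step factors = 1471.4
Overall factor = 0.200 M / (43.1 μM) = 4640.4
x = 4640.4 / 1471.4 = 3.15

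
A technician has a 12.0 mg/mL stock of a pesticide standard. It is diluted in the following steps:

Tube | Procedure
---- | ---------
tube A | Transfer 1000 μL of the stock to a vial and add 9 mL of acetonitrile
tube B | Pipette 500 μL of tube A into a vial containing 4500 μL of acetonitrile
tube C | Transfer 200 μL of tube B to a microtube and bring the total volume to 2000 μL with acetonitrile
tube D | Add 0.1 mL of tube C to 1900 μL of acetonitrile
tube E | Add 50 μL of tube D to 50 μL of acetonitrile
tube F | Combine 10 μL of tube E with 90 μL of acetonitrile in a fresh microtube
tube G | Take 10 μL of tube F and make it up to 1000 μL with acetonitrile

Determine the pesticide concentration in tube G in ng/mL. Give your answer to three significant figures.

Step 1: 1000 μL + 9 mL = 10000 μL total → factor 10000/1000 = 10
Step 2: 500 μL + 4500 μL = 5000 μL total → factor 5000/500 = 10
Step 3: 200 μL brought to 2000 μL → factor 2000/200 = 10
Step 4: 0.1 mL + 1900 μL = 2 mL total → factor 2/0.1 = 20
Step 5: 50 μL + 50 μL = 100 μL total → factor 100/50 = 2
Step 6: 10 μL + 90 μL = 100 μL total → factor 100/10 = 10
Step 7: 10 μL brought to 1000 μL → factor 1000/10 = 100
Overall dilution factor = 10 × 10 × 10 × 20 × 2 × 10 × 100 = 4 × 10^7
Final = 12.0 mg/mL / 4 × 10^7 = 3.000 × 10^-7 mg/mL = 0.300 ng/mL

0.300 ng/mL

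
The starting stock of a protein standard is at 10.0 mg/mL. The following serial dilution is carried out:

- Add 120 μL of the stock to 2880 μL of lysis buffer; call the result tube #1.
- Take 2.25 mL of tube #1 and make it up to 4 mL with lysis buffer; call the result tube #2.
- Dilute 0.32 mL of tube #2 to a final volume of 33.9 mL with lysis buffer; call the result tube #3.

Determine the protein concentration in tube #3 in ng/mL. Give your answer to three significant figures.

Step 1: 120 μL + 2880 μL = 3000 μL total → factor 3000/120 = 25
Step 2: 2.25 mL brought to 4 mL → factor 4/2.25 = 1.7778
Step 3: 0.32 mL brought to 33.9 mL → factor 33.9/0.32 = 105.94
Overall dilution factor = 25 × 1.7778 × 105.94 = 4708.3
Final = 10.0 mg/mL / 4708.3 = 0.002124 mg/mL = 2.12 × 10^3 ng/mL

2.12 × 10^3 ng/mL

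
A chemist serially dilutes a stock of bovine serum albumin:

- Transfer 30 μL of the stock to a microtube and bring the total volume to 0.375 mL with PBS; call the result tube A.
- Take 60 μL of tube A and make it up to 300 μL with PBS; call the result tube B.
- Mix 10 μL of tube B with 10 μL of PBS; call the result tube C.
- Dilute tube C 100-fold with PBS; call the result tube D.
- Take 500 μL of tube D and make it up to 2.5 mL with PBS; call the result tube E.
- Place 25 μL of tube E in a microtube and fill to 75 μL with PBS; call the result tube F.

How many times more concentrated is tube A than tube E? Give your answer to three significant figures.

5.00 × 10^3

Step 1: 30 μL brought to 0.375 mL → factor 375/30 = 12.5
Step 2: 60 μL brought to 300 μL → factor 300/60 = 5
Step 3: 10 μL + 10 μL = 20 μL total → factor 20/10 = 2
Step 4: 100-fold → factor 100
Step 5: 500 μL brought to 2.5 mL → factor 2500/500 = 5
Dilution factor to tube A = 12.5; to tube E = 62500
[tube A]/[tube E] = (factor to tube E)/(factor to tube A) = 62500/12.5 = 5.00 × 10^3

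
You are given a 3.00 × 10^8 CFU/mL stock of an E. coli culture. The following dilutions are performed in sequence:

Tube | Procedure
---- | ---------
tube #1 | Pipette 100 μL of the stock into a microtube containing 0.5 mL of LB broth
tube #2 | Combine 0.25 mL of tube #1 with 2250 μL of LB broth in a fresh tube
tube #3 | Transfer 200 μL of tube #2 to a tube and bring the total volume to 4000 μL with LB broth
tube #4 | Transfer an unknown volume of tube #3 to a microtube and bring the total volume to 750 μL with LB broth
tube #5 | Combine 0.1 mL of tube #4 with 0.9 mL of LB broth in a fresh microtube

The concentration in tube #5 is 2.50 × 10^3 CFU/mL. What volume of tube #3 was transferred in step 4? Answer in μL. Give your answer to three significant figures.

75.0 μL

Step 1: 100 μL + 0.5 mL = 600 μL total → factor 600/100 = 6
Step 2: 0.25 mL + 2250 μL = 2.5 mL total → factor 2.5/0.25 = 10
Step 3: 200 μL brought to 4000 μL → factor 4000/200 = 20
Step 4: v brought to 750 μL → factor = 750 μL/v
Step 5: 0.1 mL + 0.9 mL = 1 mL total → factor 1/0.1 = 10
Product of known-step factors = 12000
Overall factor = 3.00 × 10^8 CFU/mL / (2.50 × 10^3 CFU/mL) = 1.2 × 10^5
Step-4 factor = 1.2 × 10^5 / 12000 = 10
v = 750 μL / 10 = 75.0 μL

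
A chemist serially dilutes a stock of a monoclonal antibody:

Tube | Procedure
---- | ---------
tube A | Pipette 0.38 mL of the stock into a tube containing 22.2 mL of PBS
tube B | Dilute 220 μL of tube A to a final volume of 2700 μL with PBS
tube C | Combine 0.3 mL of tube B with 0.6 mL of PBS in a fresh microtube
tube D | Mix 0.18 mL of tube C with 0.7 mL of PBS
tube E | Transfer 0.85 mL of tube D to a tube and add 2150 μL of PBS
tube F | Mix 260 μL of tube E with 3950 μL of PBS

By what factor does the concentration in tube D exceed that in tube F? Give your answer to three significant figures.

57.1

Step 1: 0.38 mL + 22.2 mL = 22.58 mL total → factor 22.58/0.38 = 59.421
Step 2: 220 μL brought to 2700 μL → factor 2700/220 = 12.273
Step 3: 0.3 mL + 0.6 mL = 0.9 mL total → factor 0.9/0.3 = 3
Step 4: 0.18 mL + 0.7 mL = 0.88 mL total → factor 0.88/0.18 = 4.8889
Step 5: 0.85 mL + 2150 μL = 3 mL total → factor 3/0.85 = 3.5294
Step 6: 260 μL + 3950 μL = 4210 μL total → factor 4210/260 = 16.192
Dilution factor to tube D = 10696; to tube F = 6.1126 × 10^5
[tube D]/[tube F] = (factor to tube F)/(factor to tube D) = 6.1126 × 10^5/10696 = 57.1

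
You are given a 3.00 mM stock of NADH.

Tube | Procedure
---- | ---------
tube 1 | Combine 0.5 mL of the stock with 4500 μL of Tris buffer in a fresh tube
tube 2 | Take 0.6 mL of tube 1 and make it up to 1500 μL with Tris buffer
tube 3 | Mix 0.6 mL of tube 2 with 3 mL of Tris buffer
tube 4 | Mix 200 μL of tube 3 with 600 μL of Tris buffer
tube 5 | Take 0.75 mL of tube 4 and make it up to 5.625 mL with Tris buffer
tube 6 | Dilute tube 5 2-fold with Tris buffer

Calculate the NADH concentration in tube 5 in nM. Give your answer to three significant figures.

667 nM

Step 1: 0.5 mL + 4500 μL = 5 mL total → factor 5/0.5 = 10
Step 2: 0.6 mL brought to 1500 μL → factor 1.5/0.6 = 2.5
Step 3: 0.6 mL + 3 mL = 3.6 mL total → factor 3.6/0.6 = 6
Step 4: 200 μL + 600 μL = 800 μL total → factor 800/200 = 4
Step 5: 0.75 mL brought to 5.625 mL → factor 5.625/0.75 = 7.5
Dilution factor through tube 5 = 10 × 2.5 × 6 × 4 × 7.5 = 4500
[tube 5] = 3.00 mM / 4500 = 0.0006667 mM = 667 nM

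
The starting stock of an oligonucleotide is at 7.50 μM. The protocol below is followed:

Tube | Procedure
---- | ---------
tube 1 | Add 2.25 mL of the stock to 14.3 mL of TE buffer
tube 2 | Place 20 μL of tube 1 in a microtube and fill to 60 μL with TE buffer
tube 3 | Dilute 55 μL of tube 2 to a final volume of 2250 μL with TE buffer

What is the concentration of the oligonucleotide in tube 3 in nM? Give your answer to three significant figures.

Step 1: 2.25 mL + 14.3 mL = 16.55 mL total → factor 16.55/2.25 = 7.3556
Step 2: 20 μL brought to 60 μL → factor 60/20 = 3
Step 3: 55 μL brought to 2250 μL → factor 2250/55 = 40.909
Overall dilution factor = 7.3556 × 3 × 40.909 = 902.73
Final = 7.50 μM / 902.73 = 0.008308 μM = 8.31 nM

8.31 nM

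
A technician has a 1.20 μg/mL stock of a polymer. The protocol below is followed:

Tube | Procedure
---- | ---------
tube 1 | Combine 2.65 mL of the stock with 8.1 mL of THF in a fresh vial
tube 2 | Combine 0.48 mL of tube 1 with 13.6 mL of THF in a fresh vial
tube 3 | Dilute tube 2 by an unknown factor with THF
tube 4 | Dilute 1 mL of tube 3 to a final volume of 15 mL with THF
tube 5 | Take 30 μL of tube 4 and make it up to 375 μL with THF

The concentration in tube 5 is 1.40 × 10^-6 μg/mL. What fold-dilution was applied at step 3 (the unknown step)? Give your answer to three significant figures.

Step 1: 2.65 mL + 8.1 mL = 10.75 mL total → factor 10.75/2.65 = 4.0566
Step 2: 0.48 mL + 13.6 mL = 14.08 mL total → factor 14.08/0.48 = 29.333
Step 3: unknown factor x
Step 4: 1 mL brought to 15 mL → factor 15/1 = 15
Step 5: 30 μL brought to 375 μL → factor 375/30 = 12.5
Product of known-step factors = 22311
Overall factor = 1.20 μg/mL / (1.40 × 10^-6 μg/mL) = 8.5714 × 10^5
x = 8.5714 × 10^5 / 22311 = 38.4

38.4-fold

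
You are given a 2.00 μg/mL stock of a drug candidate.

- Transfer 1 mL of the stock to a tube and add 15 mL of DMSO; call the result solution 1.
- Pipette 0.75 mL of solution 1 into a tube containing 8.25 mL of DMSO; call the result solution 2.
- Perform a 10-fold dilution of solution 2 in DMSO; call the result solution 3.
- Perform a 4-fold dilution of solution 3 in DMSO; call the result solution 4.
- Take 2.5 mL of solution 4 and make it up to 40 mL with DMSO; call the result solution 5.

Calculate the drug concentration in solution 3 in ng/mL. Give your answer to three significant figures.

Step 1: 1 mL + 15 mL = 16 mL total → factor 16/1 = 16
Step 2: 0.75 mL + 8.25 mL = 9 mL total → factor 9/0.75 = 12
Step 3: 10-fold → factor 10
Dilution factor through solution 3 = 16 × 12 × 10 = 1920
[solution 3] = 2.00 μg/mL / 1920 = 0.001042 μg/mL = 1.04 ng/mL

1.04 ng/mL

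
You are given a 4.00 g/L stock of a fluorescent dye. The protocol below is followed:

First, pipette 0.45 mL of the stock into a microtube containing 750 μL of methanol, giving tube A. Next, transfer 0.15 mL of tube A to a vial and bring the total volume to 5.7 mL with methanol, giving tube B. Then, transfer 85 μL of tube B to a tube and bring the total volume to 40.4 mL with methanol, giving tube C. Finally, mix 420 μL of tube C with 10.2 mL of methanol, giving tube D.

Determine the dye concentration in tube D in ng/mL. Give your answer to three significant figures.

Step 1: 0.45 mL + 750 μL = 1.2 mL total → factor 1.2/0.45 = 2.6667
Step 2: 0.15 mL brought to 5.7 mL → factor 5.7/0.15 = 38
Step 3: 85 μL brought to 40.4 mL → factor 40400/85 = 475.29
Step 4: 420 μL + 10.2 mL = 10620 μL total → factor 10620/420 = 25.286
Overall dilution factor = 2.6667 × 38 × 475.29 × 25.286 = 1.2178 × 10^6
Final = 4.00 g/L / 1.2178 × 10^6 = 3.285 × 10^-6 g/L = 3.28 ng/mL

3.28 ng/mL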